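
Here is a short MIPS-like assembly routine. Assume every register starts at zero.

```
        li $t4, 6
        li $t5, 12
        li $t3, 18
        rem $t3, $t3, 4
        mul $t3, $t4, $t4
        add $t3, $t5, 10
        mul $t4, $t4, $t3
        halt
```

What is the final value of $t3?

li $t4, 6 → $t4=6
li $t5, 12 → $t5=12
li $t3, 18 → $t3=18
rem $t3, $t3, 4 → $t3=18%4=2
mul $t3, $t4, $t4 → $t3=6*6=36
add $t3, $t5, 10 → $t3=12+10=22
mul $t4, $t4, $t3 → $t4=6*22=132
halt.

22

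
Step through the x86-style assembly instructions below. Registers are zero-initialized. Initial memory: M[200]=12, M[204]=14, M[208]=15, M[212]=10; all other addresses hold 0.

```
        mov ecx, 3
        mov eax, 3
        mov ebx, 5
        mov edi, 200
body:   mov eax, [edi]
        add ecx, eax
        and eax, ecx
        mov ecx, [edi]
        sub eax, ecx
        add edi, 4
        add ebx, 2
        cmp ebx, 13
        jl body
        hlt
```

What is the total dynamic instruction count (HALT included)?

41

ecx=3
eax=3
ebx=5
edi=200
eax=M[200]=12
ecx=3+12=15
eax=12&15=12
ecx=M[200]=12
eax=12-12=0
edi=200+4=204
ebx=5+2=7
cmp ebx, 13  (cmp 7,13)
jl body: taken
eax=M[204]=14
ecx=12+14=26
eax=14&26=10
ecx=M[204]=14
eax=10-14=-4
edi=204+4=208
ebx=7+2=9
cmp ebx, 13  (cmp 9,13)
jl body: taken
eax=M[208]=15
ecx=14+15=29
eax=15&29=13
ecx=M[208]=15
eax=13-15=-2
edi=208+4=212
ebx=9+2=11
cmp ebx, 13  (cmp 11,13)
jl body: taken
eax=M[212]=10
ecx=15+10=25
eax=10&25=8
ecx=M[212]=10
eax=8-10=-2
edi=212+4=216
ebx=11+2=13
cmp ebx, 13  (cmp 13,13)
jl body: not taken
halt.
Total executed instructions: 41.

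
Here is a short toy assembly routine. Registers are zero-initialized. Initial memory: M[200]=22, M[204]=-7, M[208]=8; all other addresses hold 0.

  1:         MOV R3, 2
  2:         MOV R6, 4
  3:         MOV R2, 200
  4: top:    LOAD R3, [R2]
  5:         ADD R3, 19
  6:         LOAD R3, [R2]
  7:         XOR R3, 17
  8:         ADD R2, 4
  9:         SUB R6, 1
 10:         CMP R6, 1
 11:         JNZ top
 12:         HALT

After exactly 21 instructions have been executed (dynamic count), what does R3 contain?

27

R3=2
R6=4
R2=200
R3=M[200]=22
R3=22+19=41
R3=M[200]=22
R3=22^17=7
R2=200+4=204
R6=4-1=3
CMP R6, 1  (cmp 3,1)
JNZ top: taken
R3=M[204]=-7
R3=(-7)+19=12
R3=M[204]=-7
R3=(-7)^17=-24
R2=204+4=208
R6=3-1=2
CMP R6, 1  (cmp 2,1)
JNZ top: taken
R3=M[208]=8
R3=8+19=27
After step 21: R3 = 27.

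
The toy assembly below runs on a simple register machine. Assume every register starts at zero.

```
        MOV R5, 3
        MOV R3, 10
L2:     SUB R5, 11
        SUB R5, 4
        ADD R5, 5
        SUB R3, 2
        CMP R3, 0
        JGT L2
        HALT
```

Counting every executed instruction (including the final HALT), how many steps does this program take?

33

after MOV R5, 3: R5=3
after MOV R3, 10: R3=10
after SUB R5, 11: R5=3-11=-8
after SUB R5, 4: R5=(-8)-4=-12
after ADD R5, 5: R5=(-12)+5=-7
after SUB R3, 2: R3=10-2=8
CMP R3, 0  (cmp 8,0)
JGT L2: taken
after SUB R5, 11: R5=(-7)-11=-18
after SUB R5, 4: R5=(-18)-4=-22
after ADD R5, 5: R5=(-22)+5=-17
after SUB R3, 2: R3=8-2=6
CMP R3, 0  (cmp 6,0)
JGT L2: taken
after SUB R5, 11: R5=(-17)-11=-28
after SUB R5, 4: R5=(-28)-4=-32
after ADD R5, 5: R5=(-32)+5=-27
after SUB R3, 2: R3=6-2=4
CMP R3, 0  (cmp 4,0)
JGT L2: taken
after SUB R5, 11: R5=(-27)-11=-38
after SUB R5, 4: R5=(-38)-4=-42
after ADD R5, 5: R5=(-42)+5=-37
after SUB R3, 2: R3=4-2=2
CMP R3, 0  (cmp 2,0)
JGT L2: taken
after SUB R5, 11: R5=(-37)-11=-48
after SUB R5, 4: R5=(-48)-4=-52
after ADD R5, 5: R5=(-52)+5=-47
after SUB R3, 2: R3=2-2=0
CMP R3, 0  (cmp 0,0)
JGT L2: not taken
halt.
Total executed instructions: 33.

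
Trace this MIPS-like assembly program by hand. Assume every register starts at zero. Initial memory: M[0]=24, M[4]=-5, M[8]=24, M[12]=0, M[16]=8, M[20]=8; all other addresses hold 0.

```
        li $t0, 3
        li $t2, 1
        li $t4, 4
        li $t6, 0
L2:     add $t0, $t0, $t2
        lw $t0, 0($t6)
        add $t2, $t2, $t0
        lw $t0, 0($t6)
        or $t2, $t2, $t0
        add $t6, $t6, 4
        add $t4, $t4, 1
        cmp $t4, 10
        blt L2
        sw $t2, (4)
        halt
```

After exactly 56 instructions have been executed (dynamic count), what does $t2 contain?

after li $t0, 3: $t0=3
after li $t2, 1: $t2=1
after li $t4, 4: $t4=4
after li $t6, 0: $t6=0
after add $t0, $t0, $t2: $t0=3+1=4
after lw $t0, 0($t6): $t0=M[0]=24
after add $t2, $t2, $t0: $t2=1+24=25
after lw $t0, 0($t6): $t0=M[0]=24
after or $t2, $t2, $t0: $t2=25|24=25
after add $t6, $t6, 4: $t6=0+4=4
after add $t4, $t4, 1: $t4=4+1=5
cmp $t4, 10  (cmp 5,10)
blt L2: taken
after add $t0, $t0, $t2: $t0=24+25=49
after lw $t0, 0($t6): $t0=M[4]=-5
after add $t2, $t2, $t0: $t2=25+(-5)=20
after lw $t0, 0($t6): $t0=M[4]=-5
after or $t2, $t2, $t0: $t2=20|(-5)=-1
after add $t6, $t6, 4: $t6=4+4=8
after add $t4, $t4, 1: $t4=5+1=6
cmp $t4, 10  (cmp 6,10)
blt L2: taken
after add $t0, $t0, $t2: $t0=(-5)+(-1)=-6
after lw $t0, 0($t6): $t0=M[8]=24
after add $t2, $t2, $t0: $t2=(-1)+24=23
after lw $t0, 0($t6): $t0=M[8]=24
after or $t2, $t2, $t0: $t2=23|24=31
after add $t6, $t6, 4: $t6=8+4=12
after add $t4, $t4, 1: $t4=6+1=7
cmp $t4, 10  (cmp 7,10)
blt L2: taken
after add $t0, $t0, $t2: $t0=24+31=55
after lw $t0, 0($t6): $t0=M[12]=0
after add $t2, $t2, $t0: $t2=31+0=31
after lw $t0, 0($t6): $t0=M[12]=0
after or $t2, $t2, $t0: $t2=31|0=31
after add $t6, $t6, 4: $t6=12+4=16
after add $t4, $t4, 1: $t4=7+1=8
cmp $t4, 10  (cmp 8,10)
blt L2: taken
after add $t0, $t0, $t2: $t0=0+31=31
after lw $t0, 0($t6): $t0=M[16]=8
after add $t2, $t2, $t0: $t2=31+8=39
after lw $t0, 0($t6): $t0=M[16]=8
after or $t2, $t2, $t0: $t2=39|8=47
after add $t6, $t6, 4: $t6=16+4=20
after add $t4, $t4, 1: $t4=8+1=9
cmp $t4, 10  (cmp 9,10)
blt L2: taken
after add $t0, $t0, $t2: $t0=8+47=55
after lw $t0, 0($t6): $t0=M[20]=8
after add $t2, $t2, $t0: $t2=47+8=55
after lw $t0, 0($t6): $t0=M[20]=8
after or $t2, $t2, $t0: $t2=55|8=63
after add $t6, $t6, 4: $t6=20+4=24
after add $t4, $t4, 1: $t4=9+1=10
After step 56: $t2 = 63.

63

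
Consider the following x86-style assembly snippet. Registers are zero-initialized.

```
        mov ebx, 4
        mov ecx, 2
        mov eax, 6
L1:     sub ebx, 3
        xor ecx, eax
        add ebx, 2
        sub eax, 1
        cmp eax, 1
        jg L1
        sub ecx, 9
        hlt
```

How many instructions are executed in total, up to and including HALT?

mov ebx, 4 → ebx=4
mov ecx, 2 → ecx=2
mov eax, 6 → eax=6
sub ebx, 3 → ebx=4-3=1
xor ecx, eax → ecx=2^6=4
add ebx, 2 → ebx=1+2=3
sub eax, 1 → eax=6-1=5
cmp eax, 1  (cmp 5,1)
jg L1: taken
sub ebx, 3 → ebx=3-3=0
xor ecx, eax → ecx=4^5=1
add ebx, 2 → ebx=0+2=2
sub eax, 1 → eax=5-1=4
cmp eax, 1  (cmp 4,1)
jg L1: taken
sub ebx, 3 → ebx=2-3=-1
xor ecx, eax → ecx=1^4=5
add ebx, 2 → ebx=(-1)+2=1
sub eax, 1 → eax=4-1=3
cmp eax, 1  (cmp 3,1)
jg L1: taken
sub ebx, 3 → ebx=1-3=-2
xor ecx, eax → ecx=5^3=6
add ebx, 2 → ebx=(-2)+2=0
sub eax, 1 → eax=3-1=2
cmp eax, 1  (cmp 2,1)
jg L1: taken
sub ebx, 3 → ebx=0-3=-3
xor ecx, eax → ecx=6^2=4
add ebx, 2 → ebx=(-3)+2=-1
sub eax, 1 → eax=2-1=1
cmp eax, 1  (cmp 1,1)
jg L1: not taken
sub ecx, 9 → ecx=4-9=-5
halt.
Total executed instructions: 35.

35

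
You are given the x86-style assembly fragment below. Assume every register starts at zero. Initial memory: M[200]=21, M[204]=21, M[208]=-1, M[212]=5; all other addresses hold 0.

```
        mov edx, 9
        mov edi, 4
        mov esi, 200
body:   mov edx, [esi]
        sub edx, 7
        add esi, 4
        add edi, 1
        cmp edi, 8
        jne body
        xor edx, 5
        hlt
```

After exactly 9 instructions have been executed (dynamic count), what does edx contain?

edx=9
edi=4
esi=200
edx=M[200]=21
edx=21-7=14
esi=200+4=204
edi=4+1=5
cmp edi, 8  (cmp 5,8)
jne body: taken
After step 9: edx = 14.

14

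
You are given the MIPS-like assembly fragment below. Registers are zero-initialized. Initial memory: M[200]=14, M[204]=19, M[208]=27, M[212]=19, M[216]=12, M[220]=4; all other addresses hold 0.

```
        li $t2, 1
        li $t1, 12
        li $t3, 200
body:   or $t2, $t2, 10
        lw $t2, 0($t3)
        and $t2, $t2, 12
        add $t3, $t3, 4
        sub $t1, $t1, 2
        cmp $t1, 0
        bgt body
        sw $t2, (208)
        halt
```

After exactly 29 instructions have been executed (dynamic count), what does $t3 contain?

li $t2, 1 → $t2=1
li $t1, 12 → $t1=12
li $t3, 200 → $t3=200
or $t2, $t2, 10 → $t2=1|10=11
lw $t2, 0($t3) → $t2=M[200]=14
and $t2, $t2, 12 → $t2=14&12=12
add $t3, $t3, 4 → $t3=200+4=204
sub $t1, $t1, 2 → $t1=12-2=10
cmp $t1, 0  (cmp 10,0)
bgt body: taken
or $t2, $t2, 10 → $t2=12|10=14
lw $t2, 0($t3) → $t2=M[204]=19
and $t2, $t2, 12 → $t2=19&12=0
add $t3, $t3, 4 → $t3=204+4=208
sub $t1, $t1, 2 → $t1=10-2=8
cmp $t1, 0  (cmp 8,0)
bgt body: taken
or $t2, $t2, 10 → $t2=0|10=10
lw $t2, 0($t3) → $t2=M[208]=27
and $t2, $t2, 12 → $t2=27&12=8
add $t3, $t3, 4 → $t3=208+4=212
sub $t1, $t1, 2 → $t1=8-2=6
cmp $t1, 0  (cmp 6,0)
bgt body: taken
or $t2, $t2, 10 → $t2=8|10=10
lw $t2, 0($t3) → $t2=M[212]=19
and $t2, $t2, 12 → $t2=19&12=0
add $t3, $t3, 4 → $t3=212+4=216
sub $t1, $t1, 2 → $t1=6-2=4
After step 29: $t3 = 216.

216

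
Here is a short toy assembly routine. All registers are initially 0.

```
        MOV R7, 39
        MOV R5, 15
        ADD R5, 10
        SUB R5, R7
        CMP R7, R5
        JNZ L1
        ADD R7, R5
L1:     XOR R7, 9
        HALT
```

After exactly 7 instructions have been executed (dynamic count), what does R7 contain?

46

after MOV R7, 39: R7=39
after MOV R5, 15: R5=15
after ADD R5, 10: R5=15+10=25
after SUB R5, R7: R5=25-39=-14
CMP R7, R5  (cmp 39,-14)
JNZ L1: taken
after XOR R7, 9: R7=39^9=46
After step 7: R7 = 46.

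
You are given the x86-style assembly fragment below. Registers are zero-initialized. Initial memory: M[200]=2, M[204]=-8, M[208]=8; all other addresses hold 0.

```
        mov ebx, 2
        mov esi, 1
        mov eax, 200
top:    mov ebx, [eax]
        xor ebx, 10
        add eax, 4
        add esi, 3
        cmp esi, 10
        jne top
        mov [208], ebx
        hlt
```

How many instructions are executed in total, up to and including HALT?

23

mov ebx, 2 → ebx=2
mov esi, 1 → esi=1
mov eax, 200 → eax=200
mov ebx, [eax] → ebx=M[200]=2
xor ebx, 10 → ebx=2^10=8
add eax, 4 → eax=200+4=204
add esi, 3 → esi=1+3=4
cmp esi, 10  (cmp 4,10)
jne top: taken
mov ebx, [eax] → ebx=M[204]=-8
xor ebx, 10 → ebx=(-8)^10=-14
add eax, 4 → eax=204+4=208
add esi, 3 → esi=4+3=7
cmp esi, 10  (cmp 7,10)
jne top: taken
mov ebx, [eax] → ebx=M[208]=8
xor ebx, 10 → ebx=8^10=2
add eax, 4 → eax=208+4=212
add esi, 3 → esi=7+3=10
cmp esi, 10  (cmp 10,10)
jne top: not taken
mov [208], ebx → M[208]=2
halt.
Total executed instructions: 23.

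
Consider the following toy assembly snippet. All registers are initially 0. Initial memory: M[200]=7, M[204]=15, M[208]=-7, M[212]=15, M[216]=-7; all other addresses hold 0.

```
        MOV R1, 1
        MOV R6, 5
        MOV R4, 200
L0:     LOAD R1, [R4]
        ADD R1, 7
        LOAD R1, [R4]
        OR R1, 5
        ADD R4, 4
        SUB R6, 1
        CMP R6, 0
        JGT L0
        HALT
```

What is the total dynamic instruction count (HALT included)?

44

R1=1
R6=5
R4=200
R1=M[200]=7
R1=7+7=14
R1=M[200]=7
R1=7|5=7
R4=200+4=204
R6=5-1=4
CMP R6, 0  (cmp 4,0)
JGT L0: taken
R1=M[204]=15
R1=15+7=22
R1=M[204]=15
R1=15|5=15
R4=204+4=208
R6=4-1=3
CMP R6, 0  (cmp 3,0)
JGT L0: taken
R1=M[208]=-7
R1=(-7)+7=0
R1=M[208]=-7
R1=(-7)|5=-3
R4=208+4=212
R6=3-1=2
CMP R6, 0  (cmp 2,0)
JGT L0: taken
R1=M[212]=15
R1=15+7=22
R1=M[212]=15
R1=15|5=15
R4=212+4=216
R6=2-1=1
CMP R6, 0  (cmp 1,0)
JGT L0: taken
R1=M[216]=-7
R1=(-7)+7=0
R1=M[216]=-7
R1=(-7)|5=-3
R4=216+4=220
R6=1-1=0
CMP R6, 0  (cmp 0,0)
JGT L0: not taken
halt.
Total executed instructions: 44.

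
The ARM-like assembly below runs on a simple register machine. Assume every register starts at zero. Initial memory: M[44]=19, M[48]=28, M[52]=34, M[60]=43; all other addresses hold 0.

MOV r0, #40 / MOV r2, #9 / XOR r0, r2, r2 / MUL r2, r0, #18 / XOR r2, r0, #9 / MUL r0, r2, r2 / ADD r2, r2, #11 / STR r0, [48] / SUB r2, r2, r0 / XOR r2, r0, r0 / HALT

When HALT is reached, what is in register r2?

r0=40
r2=9
r0=9^9=0
r2=0*18=0
r2=0^9=9
r0=9*9=81
r2=9+11=20
STR r0, [48] → M[48]=81
r2=20-81=-61
r2=81^81=0
halt.

0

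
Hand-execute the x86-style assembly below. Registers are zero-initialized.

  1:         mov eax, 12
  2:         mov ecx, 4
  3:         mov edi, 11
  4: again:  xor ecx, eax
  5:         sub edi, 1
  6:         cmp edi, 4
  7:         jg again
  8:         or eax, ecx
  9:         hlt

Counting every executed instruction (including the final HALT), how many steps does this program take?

33

mov eax, 12 → eax=12
mov ecx, 4 → ecx=4
mov edi, 11 → edi=11
xor ecx, eax → ecx=4^12=8
sub edi, 1 → edi=11-1=10
cmp edi, 4  (cmp 10,4)
jg again: taken
xor ecx, eax → ecx=8^12=4
sub edi, 1 → edi=10-1=9
cmp edi, 4  (cmp 9,4)
jg again: taken
xor ecx, eax → ecx=4^12=8
sub edi, 1 → edi=9-1=8
cmp edi, 4  (cmp 8,4)
jg again: taken
xor ecx, eax → ecx=8^12=4
sub edi, 1 → edi=8-1=7
cmp edi, 4  (cmp 7,4)
jg again: taken
xor ecx, eax → ecx=4^12=8
sub edi, 1 → edi=7-1=6
cmp edi, 4  (cmp 6,4)
jg again: taken
xor ecx, eax → ecx=8^12=4
sub edi, 1 → edi=6-1=5
cmp edi, 4  (cmp 5,4)
jg again: taken
xor ecx, eax → ecx=4^12=8
sub edi, 1 → edi=5-1=4
cmp edi, 4  (cmp 4,4)
jg again: not taken
or eax, ecx → eax=12|8=12
halt.
Total executed instructions: 33.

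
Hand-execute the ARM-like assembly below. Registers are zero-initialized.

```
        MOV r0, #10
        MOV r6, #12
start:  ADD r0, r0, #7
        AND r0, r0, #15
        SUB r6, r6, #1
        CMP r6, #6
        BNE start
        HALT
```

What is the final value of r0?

MOV r0, #10 → r0=10
MOV r6, #12 → r6=12
ADD r0, r0, #7 → r0=10+7=17
AND r0, r0, #15 → r0=17&15=1
SUB r6, r6, #1 → r6=12-1=11
CMP r6, #6  (cmp 11,6)
BNE start: taken
ADD r0, r0, #7 → r0=1+7=8
AND r0, r0, #15 → r0=8&15=8
SUB r6, r6, #1 → r6=11-1=10
CMP r6, #6  (cmp 10,6)
BNE start: taken
ADD r0, r0, #7 → r0=8+7=15
AND r0, r0, #15 → r0=15&15=15
SUB r6, r6, #1 → r6=10-1=9
CMP r6, #6  (cmp 9,6)
BNE start: taken
ADD r0, r0, #7 → r0=15+7=22
AND r0, r0, #15 → r0=22&15=6
SUB r6, r6, #1 → r6=9-1=8
CMP r6, #6  (cmp 8,6)
BNE start: taken
ADD r0, r0, #7 → r0=6+7=13
AND r0, r0, #15 → r0=13&15=13
SUB r6, r6, #1 → r6=8-1=7
CMP r6, #6  (cmp 7,6)
BNE start: taken
ADD r0, r0, #7 → r0=13+7=20
AND r0, r0, #15 → r0=20&15=4
SUB r6, r6, #1 → r6=7-1=6
CMP r6, #6  (cmp 6,6)
BNE start: not taken
halt.

4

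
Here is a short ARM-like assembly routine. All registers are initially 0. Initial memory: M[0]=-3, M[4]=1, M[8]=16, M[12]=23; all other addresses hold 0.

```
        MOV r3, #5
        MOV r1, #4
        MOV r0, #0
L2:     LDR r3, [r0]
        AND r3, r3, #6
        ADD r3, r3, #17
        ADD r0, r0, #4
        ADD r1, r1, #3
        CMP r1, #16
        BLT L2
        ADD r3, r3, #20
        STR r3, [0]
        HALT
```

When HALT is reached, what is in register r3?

43

r3=5
r1=4
r0=0
r3=M[0]=-3
r3=(-3)&6=4
r3=4+17=21
r0=0+4=4
r1=4+3=7
CMP r1, #16  (cmp 7,16)
BLT L2: taken
r3=M[4]=1
r3=1&6=0
r3=0+17=17
r0=4+4=8
r1=7+3=10
CMP r1, #16  (cmp 10,16)
BLT L2: taken
r3=M[8]=16
r3=16&6=0
r3=0+17=17
r0=8+4=12
r1=10+3=13
CMP r1, #16  (cmp 13,16)
BLT L2: taken
r3=M[12]=23
r3=23&6=6
r3=6+17=23
r0=12+4=16
r1=13+3=16
CMP r1, #16  (cmp 16,16)
BLT L2: not taken
r3=23+20=43
STR r3, [0] → M[0]=43
halt.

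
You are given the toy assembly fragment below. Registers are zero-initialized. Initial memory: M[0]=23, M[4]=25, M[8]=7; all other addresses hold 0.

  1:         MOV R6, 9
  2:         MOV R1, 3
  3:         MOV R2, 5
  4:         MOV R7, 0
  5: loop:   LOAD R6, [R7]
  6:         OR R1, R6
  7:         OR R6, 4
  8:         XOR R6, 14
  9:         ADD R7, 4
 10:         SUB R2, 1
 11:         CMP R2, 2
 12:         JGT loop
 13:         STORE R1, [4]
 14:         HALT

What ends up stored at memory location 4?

31

after MOV R6, 9: R6=9
after MOV R1, 3: R1=3
after MOV R2, 5: R2=5
after MOV R7, 0: R7=0
after LOAD R6, [R7]: R6=M[0]=23
after OR R1, R6: R1=3|23=23
after OR R6, 4: R6=23|4=23
after XOR R6, 14: R6=23^14=25
after ADD R7, 4: R7=0+4=4
after SUB R2, 1: R2=5-1=4
CMP R2, 2  (cmp 4,2)
JGT loop: taken
after LOAD R6, [R7]: R6=M[4]=25
after OR R1, R6: R1=23|25=31
after OR R6, 4: R6=25|4=29
after XOR R6, 14: R6=29^14=19
after ADD R7, 4: R7=4+4=8
after SUB R2, 1: R2=4-1=3
CMP R2, 2  (cmp 3,2)
JGT loop: taken
after LOAD R6, [R7]: R6=M[8]=7
after OR R1, R6: R1=31|7=31
after OR R6, 4: R6=7|4=7
after XOR R6, 14: R6=7^14=9
after ADD R7, 4: R7=8+4=12
after SUB R2, 1: R2=3-1=2
CMP R2, 2  (cmp 2,2)
JGT loop: not taken
STORE R1, [4] → M[4]=31
halt.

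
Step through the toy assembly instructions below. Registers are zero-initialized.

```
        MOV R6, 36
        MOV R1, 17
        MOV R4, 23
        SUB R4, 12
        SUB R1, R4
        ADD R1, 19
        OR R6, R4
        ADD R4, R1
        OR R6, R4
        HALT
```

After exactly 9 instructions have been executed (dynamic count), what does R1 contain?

25

MOV R6, 36 → R6=36
MOV R1, 17 → R1=17
MOV R4, 23 → R4=23
SUB R4, 12 → R4=23-12=11
SUB R1, R4 → R1=17-11=6
ADD R1, 19 → R1=6+19=25
OR R6, R4 → R6=36|11=47
ADD R4, R1 → R4=11+25=36
OR R6, R4 → R6=47|36=47
After step 9: R1 = 25.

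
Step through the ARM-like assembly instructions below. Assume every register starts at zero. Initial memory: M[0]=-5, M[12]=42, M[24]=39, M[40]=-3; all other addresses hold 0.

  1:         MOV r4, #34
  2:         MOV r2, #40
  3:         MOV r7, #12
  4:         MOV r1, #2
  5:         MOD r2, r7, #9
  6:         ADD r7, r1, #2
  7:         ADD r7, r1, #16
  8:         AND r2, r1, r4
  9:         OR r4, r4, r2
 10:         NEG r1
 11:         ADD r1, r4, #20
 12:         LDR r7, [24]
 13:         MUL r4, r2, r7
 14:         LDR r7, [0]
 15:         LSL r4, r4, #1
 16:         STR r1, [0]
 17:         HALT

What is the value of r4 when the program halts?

MOV r4, #34 → r4=34
MOV r2, #40 → r2=40
MOV r7, #12 → r7=12
MOV r1, #2 → r1=2
MOD r2, r7, #9 → r2=12%9=3
ADD r7, r1, #2 → r7=2+2=4
ADD r7, r1, #16 → r7=2+16=18
AND r2, r1, r4 → r2=2&34=2
OR r4, r4, r2 → r4=34|2=34
NEG r1 → r1=-(2)=-2
ADD r1, r4, #20 → r1=34+20=54
LDR r7, [24] → r7=M[24]=39
MUL r4, r2, r7 → r4=2*39=78
LDR r7, [0] → r7=M[0]=-5
LSL r4, r4, #1 → r4=78<<1=156
STR r1, [0] → M[0]=54
halt.

156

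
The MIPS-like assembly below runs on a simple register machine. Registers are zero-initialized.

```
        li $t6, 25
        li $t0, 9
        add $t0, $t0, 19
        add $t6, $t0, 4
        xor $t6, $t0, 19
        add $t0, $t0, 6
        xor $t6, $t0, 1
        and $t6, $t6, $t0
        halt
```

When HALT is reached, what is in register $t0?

34

li $t6, 25 → $t6=25
li $t0, 9 → $t0=9
add $t0, $t0, 19 → $t0=9+19=28
add $t6, $t0, 4 → $t6=28+4=32
xor $t6, $t0, 19 → $t6=28^19=15
add $t0, $t0, 6 → $t0=28+6=34
xor $t6, $t0, 1 → $t6=34^1=35
and $t6, $t6, $t0 → $t6=35&34=34
halt.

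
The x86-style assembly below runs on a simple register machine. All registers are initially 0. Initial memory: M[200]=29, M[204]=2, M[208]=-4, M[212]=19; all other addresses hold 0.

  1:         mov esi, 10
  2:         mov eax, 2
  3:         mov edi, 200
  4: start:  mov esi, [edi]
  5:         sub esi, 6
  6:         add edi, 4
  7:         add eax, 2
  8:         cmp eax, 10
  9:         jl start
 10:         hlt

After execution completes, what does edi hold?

216

mov esi, 10 → esi=10
mov eax, 2 → eax=2
mov edi, 200 → edi=200
mov esi, [edi] → esi=M[200]=29
sub esi, 6 → esi=29-6=23
add edi, 4 → edi=200+4=204
add eax, 2 → eax=2+2=4
cmp eax, 10  (cmp 4,10)
jl start: taken
mov esi, [edi] → esi=M[204]=2
sub esi, 6 → esi=2-6=-4
add edi, 4 → edi=204+4=208
add eax, 2 → eax=4+2=6
cmp eax, 10  (cmp 6,10)
jl start: taken
mov esi, [edi] → esi=M[208]=-4
sub esi, 6 → esi=(-4)-6=-10
add edi, 4 → edi=208+4=212
add eax, 2 → eax=6+2=8
cmp eax, 10  (cmp 8,10)
jl start: taken
mov esi, [edi] → esi=M[212]=19
sub esi, 6 → esi=19-6=13
add edi, 4 → edi=212+4=216
add eax, 2 → eax=8+2=10
cmp eax, 10  (cmp 10,10)
jl start: not taken
halt.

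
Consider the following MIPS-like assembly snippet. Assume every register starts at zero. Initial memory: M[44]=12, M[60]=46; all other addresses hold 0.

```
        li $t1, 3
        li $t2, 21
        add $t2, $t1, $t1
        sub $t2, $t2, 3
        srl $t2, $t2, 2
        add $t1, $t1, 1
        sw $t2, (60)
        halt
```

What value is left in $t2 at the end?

0

$t1=3
$t2=21
$t2=3+3=6
$t2=6-3=3
$t2=3>>2=0
$t1=3+1=4
sw $t2, (60) → M[60]=0
halt.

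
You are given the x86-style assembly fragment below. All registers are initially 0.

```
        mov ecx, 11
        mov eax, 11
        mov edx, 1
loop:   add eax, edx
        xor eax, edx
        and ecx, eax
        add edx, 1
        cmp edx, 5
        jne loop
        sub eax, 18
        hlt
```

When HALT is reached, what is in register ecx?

1

after mov ecx, 11: ecx=11
after mov eax, 11: eax=11
after mov edx, 1: edx=1
after add eax, edx: eax=11+1=12
after xor eax, edx: eax=12^1=13
after and ecx, eax: ecx=11&13=9
after add edx, 1: edx=1+1=2
cmp edx, 5  (cmp 2,5)
jne loop: taken
after add eax, edx: eax=13+2=15
after xor eax, edx: eax=15^2=13
after and ecx, eax: ecx=9&13=9
after add edx, 1: edx=2+1=3
cmp edx, 5  (cmp 3,5)
jne loop: taken
after add eax, edx: eax=13+3=16
after xor eax, edx: eax=16^3=19
after and ecx, eax: ecx=9&19=1
after add edx, 1: edx=3+1=4
cmp edx, 5  (cmp 4,5)
jne loop: taken
after add eax, edx: eax=19+4=23
after xor eax, edx: eax=23^4=19
after and ecx, eax: ecx=1&19=1
after add edx, 1: edx=4+1=5
cmp edx, 5  (cmp 5,5)
jne loop: not taken
after sub eax, 18: eax=19-18=1
halt.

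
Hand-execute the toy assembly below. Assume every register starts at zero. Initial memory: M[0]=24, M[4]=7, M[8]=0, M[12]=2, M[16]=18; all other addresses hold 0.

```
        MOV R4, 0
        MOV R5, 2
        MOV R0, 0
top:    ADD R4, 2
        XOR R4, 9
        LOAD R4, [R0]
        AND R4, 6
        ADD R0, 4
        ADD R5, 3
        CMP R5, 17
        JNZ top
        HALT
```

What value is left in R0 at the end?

MOV R4, 0 → R4=0
MOV R5, 2 → R5=2
MOV R0, 0 → R0=0
ADD R4, 2 → R4=0+2=2
XOR R4, 9 → R4=2^9=11
LOAD R4, [R0] → R4=M[0]=24
AND R4, 6 → R4=24&6=0
ADD R0, 4 → R0=0+4=4
ADD R5, 3 → R5=2+3=5
CMP R5, 17  (cmp 5,17)
JNZ top: taken
ADD R4, 2 → R4=0+2=2
XOR R4, 9 → R4=2^9=11
LOAD R4, [R0] → R4=M[4]=7
AND R4, 6 → R4=7&6=6
ADD R0, 4 → R0=4+4=8
ADD R5, 3 → R5=5+3=8
CMP R5, 17  (cmp 8,17)
JNZ top: taken
ADD R4, 2 → R4=6+2=8
XOR R4, 9 → R4=8^9=1
LOAD R4, [R0] → R4=M[8]=0
AND R4, 6 → R4=0&6=0
ADD R0, 4 → R0=8+4=12
ADD R5, 3 → R5=8+3=11
CMP R5, 17  (cmp 11,17)
JNZ top: taken
ADD R4, 2 → R4=0+2=2
XOR R4, 9 → R4=2^9=11
LOAD R4, [R0] → R4=M[12]=2
AND R4, 6 → R4=2&6=2
ADD R0, 4 → R0=12+4=16
ADD R5, 3 → R5=11+3=14
CMP R5, 17  (cmp 14,17)
JNZ top: taken
ADD R4, 2 → R4=2+2=4
XOR R4, 9 → R4=4^9=13
LOAD R4, [R0] → R4=M[16]=18
AND R4, 6 → R4=18&6=2
ADD R0, 4 → R0=16+4=20
ADD R5, 3 → R5=14+3=17
CMP R5, 17  (cmp 17,17)
JNZ top: not taken
halt.

20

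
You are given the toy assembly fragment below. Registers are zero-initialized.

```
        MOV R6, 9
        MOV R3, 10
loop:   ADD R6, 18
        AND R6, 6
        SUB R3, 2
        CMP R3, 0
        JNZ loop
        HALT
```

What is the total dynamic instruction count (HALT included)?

28

R6=9
R3=10
R6=9+18=27
R6=27&6=2
R3=10-2=8
CMP R3, 0  (cmp 8,0)
JNZ loop: taken
R6=2+18=20
R6=20&6=4
R3=8-2=6
CMP R3, 0  (cmp 6,0)
JNZ loop: taken
R6=4+18=22
R6=22&6=6
R3=6-2=4
CMP R3, 0  (cmp 4,0)
JNZ loop: taken
R6=6+18=24
R6=24&6=0
R3=4-2=2
CMP R3, 0  (cmp 2,0)
JNZ loop: taken
R6=0+18=18
R6=18&6=2
R3=2-2=0
CMP R3, 0  (cmp 0,0)
JNZ loop: not taken
halt.
Total executed instructions: 28.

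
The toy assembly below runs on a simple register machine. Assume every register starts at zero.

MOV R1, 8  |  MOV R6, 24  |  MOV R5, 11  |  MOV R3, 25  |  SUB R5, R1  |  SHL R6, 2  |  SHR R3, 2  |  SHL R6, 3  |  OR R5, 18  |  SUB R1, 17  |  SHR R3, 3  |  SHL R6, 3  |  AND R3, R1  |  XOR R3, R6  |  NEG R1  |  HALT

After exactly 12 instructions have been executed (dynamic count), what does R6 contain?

after MOV R1, 8: R1=8
after MOV R6, 24: R6=24
after MOV R5, 11: R5=11
after MOV R3, 25: R3=25
after SUB R5, R1: R5=11-8=3
after SHL R6, 2: R6=24<<2=96
after SHR R3, 2: R3=25>>2=6
after SHL R6, 3: R6=96<<3=768
after OR R5, 18: R5=3|18=19
after SUB R1, 17: R1=8-17=-9
after SHR R3, 3: R3=6>>3=0
after SHL R6, 3: R6=768<<3=6144
After step 12: R6 = 6144.

6144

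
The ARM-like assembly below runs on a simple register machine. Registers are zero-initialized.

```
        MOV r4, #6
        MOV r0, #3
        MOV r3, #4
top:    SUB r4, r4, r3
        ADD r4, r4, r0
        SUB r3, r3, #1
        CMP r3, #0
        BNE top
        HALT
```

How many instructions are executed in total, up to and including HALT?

24

after MOV r4, #6: r4=6
after MOV r0, #3: r0=3
after MOV r3, #4: r3=4
after SUB r4, r4, r3: r4=6-4=2
after ADD r4, r4, r0: r4=2+3=5
after SUB r3, r3, #1: r3=4-1=3
CMP r3, #0  (cmp 3,0)
BNE top: taken
after SUB r4, r4, r3: r4=5-3=2
after ADD r4, r4, r0: r4=2+3=5
after SUB r3, r3, #1: r3=3-1=2
CMP r3, #0  (cmp 2,0)
BNE top: taken
after SUB r4, r4, r3: r4=5-2=3
after ADD r4, r4, r0: r4=3+3=6
after SUB r3, r3, #1: r3=2-1=1
CMP r3, #0  (cmp 1,0)
BNE top: taken
after SUB r4, r4, r3: r4=6-1=5
after ADD r4, r4, r0: r4=5+3=8
after SUB r3, r3, #1: r3=1-1=0
CMP r3, #0  (cmp 0,0)
BNE top: not taken
halt.
Total executed instructions: 24.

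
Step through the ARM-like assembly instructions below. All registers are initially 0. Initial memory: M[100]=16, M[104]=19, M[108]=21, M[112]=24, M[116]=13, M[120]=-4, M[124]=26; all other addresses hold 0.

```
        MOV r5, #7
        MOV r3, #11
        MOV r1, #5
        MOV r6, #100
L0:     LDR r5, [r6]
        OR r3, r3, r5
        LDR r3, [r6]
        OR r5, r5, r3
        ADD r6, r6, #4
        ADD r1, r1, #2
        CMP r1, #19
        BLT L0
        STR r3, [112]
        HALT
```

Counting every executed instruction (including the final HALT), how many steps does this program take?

62

MOV r5, #7 → r5=7
MOV r3, #11 → r3=11
MOV r1, #5 → r1=5
MOV r6, #100 → r6=100
LDR r5, [r6] → r5=M[100]=16
OR r3, r3, r5 → r3=11|16=27
LDR r3, [r6] → r3=M[100]=16
OR r5, r5, r3 → r5=16|16=16
ADD r6, r6, #4 → r6=100+4=104
ADD r1, r1, #2 → r1=5+2=7
CMP r1, #19  (cmp 7,19)
BLT L0: taken
LDR r5, [r6] → r5=M[104]=19
OR r3, r3, r5 → r3=16|19=19
LDR r3, [r6] → r3=M[104]=19
OR r5, r5, r3 → r5=19|19=19
ADD r6, r6, #4 → r6=104+4=108
ADD r1, r1, #2 → r1=7+2=9
CMP r1, #19  (cmp 9,19)
BLT L0: taken
LDR r5, [r6] → r5=M[108]=21
OR r3, r3, r5 → r3=19|21=23
LDR r3, [r6] → r3=M[108]=21
OR r5, r5, r3 → r5=21|21=21
ADD r6, r6, #4 → r6=108+4=112
ADD r1, r1, #2 → r1=9+2=11
CMP r1, #19  (cmp 11,19)
BLT L0: taken
LDR r5, [r6] → r5=M[112]=24
OR r3, r3, r5 → r3=21|24=29
LDR r3, [r6] → r3=M[112]=24
OR r5, r5, r3 → r5=24|24=24
ADD r6, r6, #4 → r6=112+4=116
ADD r1, r1, #2 → r1=11+2=13
CMP r1, #19  (cmp 13,19)
BLT L0: taken
LDR r5, [r6] → r5=M[116]=13
OR r3, r3, r5 → r3=24|13=29
LDR r3, [r6] → r3=M[116]=13
OR r5, r5, r3 → r5=13|13=13
ADD r6, r6, #4 → r6=116+4=120
ADD r1, r1, #2 → r1=13+2=15
CMP r1, #19  (cmp 15,19)
BLT L0: taken
LDR r5, [r6] → r5=M[120]=-4
OR r3, r3, r5 → r3=13|(-4)=-3
LDR r3, [r6] → r3=M[120]=-4
OR r5, r5, r3 → r5=(-4)|(-4)=-4
ADD r6, r6, #4 → r6=120+4=124
ADD r1, r1, #2 → r1=15+2=17
CMP r1, #19  (cmp 17,19)
BLT L0: taken
LDR r5, [r6] → r5=M[124]=26
OR r3, r3, r5 → r3=(-4)|26=-2
LDR r3, [r6] → r3=M[124]=26
OR r5, r5, r3 → r5=26|26=26
ADD r6, r6, #4 → r6=124+4=128
ADD r1, r1, #2 → r1=17+2=19
CMP r1, #19  (cmp 19,19)
BLT L0: not taken
STR r3, [112] → M[112]=26
halt.
Total executed instructions: 62.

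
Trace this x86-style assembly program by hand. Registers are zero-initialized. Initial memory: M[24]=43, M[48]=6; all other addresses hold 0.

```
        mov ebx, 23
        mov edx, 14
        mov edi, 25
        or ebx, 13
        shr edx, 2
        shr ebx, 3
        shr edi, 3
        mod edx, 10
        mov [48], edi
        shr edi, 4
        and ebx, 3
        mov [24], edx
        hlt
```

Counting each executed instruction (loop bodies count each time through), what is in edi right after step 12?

ebx=23
edx=14
edi=25
ebx=23|13=31
edx=14>>2=3
ebx=31>>3=3
edi=25>>3=3
edx=3%10=3
mov [48], edi → M[48]=3
edi=3>>4=0
ebx=3&3=3
mov [24], edx → M[24]=3
After step 12: edi = 0.

0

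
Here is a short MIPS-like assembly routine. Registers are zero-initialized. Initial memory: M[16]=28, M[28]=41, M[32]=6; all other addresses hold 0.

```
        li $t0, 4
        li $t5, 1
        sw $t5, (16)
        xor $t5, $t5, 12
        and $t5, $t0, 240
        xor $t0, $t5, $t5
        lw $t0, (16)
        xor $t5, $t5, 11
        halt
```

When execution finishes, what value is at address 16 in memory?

1

li $t0, 4 → $t0=4
li $t5, 1 → $t5=1
sw $t5, (16) → M[16]=1
xor $t5, $t5, 12 → $t5=1^12=13
and $t5, $t0, 240 → $t5=4&240=0
xor $t0, $t5, $t5 → $t0=0^0=0
lw $t0, (16) → $t0=M[16]=1
xor $t5, $t5, 11 → $t5=0^11=11
halt.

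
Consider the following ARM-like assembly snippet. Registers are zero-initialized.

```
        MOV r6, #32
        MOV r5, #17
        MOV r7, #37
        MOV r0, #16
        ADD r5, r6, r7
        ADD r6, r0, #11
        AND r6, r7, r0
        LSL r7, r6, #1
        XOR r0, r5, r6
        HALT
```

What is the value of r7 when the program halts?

0

after MOV r6, #32: r6=32
after MOV r5, #17: r5=17
after MOV r7, #37: r7=37
after MOV r0, #16: r0=16
after ADD r5, r6, r7: r5=32+37=69
after ADD r6, r0, #11: r6=16+11=27
after AND r6, r7, r0: r6=37&16=0
after LSL r7, r6, #1: r7=0<<1=0
after XOR r0, r5, r6: r0=69^0=69
halt.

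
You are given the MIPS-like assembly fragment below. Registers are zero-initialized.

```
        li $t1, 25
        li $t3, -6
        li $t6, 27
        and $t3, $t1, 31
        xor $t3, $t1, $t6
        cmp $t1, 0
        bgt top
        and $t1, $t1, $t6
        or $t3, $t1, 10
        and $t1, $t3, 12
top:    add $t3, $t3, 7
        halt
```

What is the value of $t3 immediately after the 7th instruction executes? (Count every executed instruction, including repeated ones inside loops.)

2

$t1=25
$t3=-6
$t6=27
$t3=25&31=25
$t3=25^27=2
cmp $t1, 0  (cmp 25,0)
bgt top: taken
After step 7: $t3 = 2.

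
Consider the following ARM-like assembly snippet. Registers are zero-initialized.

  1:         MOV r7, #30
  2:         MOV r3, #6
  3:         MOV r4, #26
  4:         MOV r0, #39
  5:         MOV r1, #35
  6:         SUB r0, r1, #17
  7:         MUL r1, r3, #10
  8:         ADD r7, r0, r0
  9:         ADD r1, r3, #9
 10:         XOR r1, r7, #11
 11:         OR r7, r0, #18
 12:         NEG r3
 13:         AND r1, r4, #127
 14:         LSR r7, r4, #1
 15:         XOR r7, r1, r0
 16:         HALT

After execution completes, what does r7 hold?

r7=30
r3=6
r4=26
r0=39
r1=35
r0=35-17=18
r1=6*10=60
r7=18+18=36
r1=6+9=15
r1=36^11=47
r7=18|18=18
r3=-(6)=-6
r1=26&127=26
r7=26>>1=13
r7=26^18=8
halt.

8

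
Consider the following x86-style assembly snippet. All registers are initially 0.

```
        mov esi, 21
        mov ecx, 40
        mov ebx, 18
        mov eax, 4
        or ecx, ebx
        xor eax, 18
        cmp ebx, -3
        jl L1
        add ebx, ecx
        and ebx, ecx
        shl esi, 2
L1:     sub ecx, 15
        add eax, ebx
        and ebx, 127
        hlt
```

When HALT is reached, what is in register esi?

84

mov esi, 21 → esi=21
mov ecx, 40 → ecx=40
mov ebx, 18 → ebx=18
mov eax, 4 → eax=4
or ecx, ebx → ecx=40|18=58
xor eax, 18 → eax=4^18=22
cmp ebx, -3  (cmp 18,-3)
jl L1: not taken
add ebx, ecx → ebx=18+58=76
and ebx, ecx → ebx=76&58=8
shl esi, 2 → esi=21<<2=84
sub ecx, 15 → ecx=58-15=43
add eax, ebx → eax=22+8=30
and ebx, 127 → ebx=8&127=8
halt.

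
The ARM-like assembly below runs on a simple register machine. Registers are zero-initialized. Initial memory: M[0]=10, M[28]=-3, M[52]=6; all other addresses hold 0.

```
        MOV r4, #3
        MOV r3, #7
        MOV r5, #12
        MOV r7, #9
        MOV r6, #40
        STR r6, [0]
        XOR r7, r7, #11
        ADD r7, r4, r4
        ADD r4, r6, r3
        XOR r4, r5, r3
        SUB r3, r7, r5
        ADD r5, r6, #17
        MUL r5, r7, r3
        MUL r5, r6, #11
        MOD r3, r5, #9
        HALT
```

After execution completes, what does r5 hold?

440

r4=3
r3=7
r5=12
r7=9
r6=40
STR r6, [0] → M[0]=40
r7=9^11=2
r7=3+3=6
r4=40+7=47
r4=12^7=11
r3=6-12=-6
r5=40+17=57
r5=6*(-6)=-36
r5=40*11=440
r3=440%9=8
halt.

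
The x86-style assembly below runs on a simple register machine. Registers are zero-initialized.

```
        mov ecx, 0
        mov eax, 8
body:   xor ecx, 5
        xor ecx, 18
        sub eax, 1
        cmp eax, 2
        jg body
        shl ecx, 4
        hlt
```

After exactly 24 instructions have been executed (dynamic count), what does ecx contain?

23

mov ecx, 0 → ecx=0
mov eax, 8 → eax=8
xor ecx, 5 → ecx=0^5=5
xor ecx, 18 → ecx=5^18=23
sub eax, 1 → eax=8-1=7
cmp eax, 2  (cmp 7,2)
jg body: taken
xor ecx, 5 → ecx=23^5=18
xor ecx, 18 → ecx=18^18=0
sub eax, 1 → eax=7-1=6
cmp eax, 2  (cmp 6,2)
jg body: taken
xor ecx, 5 → ecx=0^5=5
xor ecx, 18 → ecx=5^18=23
sub eax, 1 → eax=6-1=5
cmp eax, 2  (cmp 5,2)
jg body: taken
xor ecx, 5 → ecx=23^5=18
xor ecx, 18 → ecx=18^18=0
sub eax, 1 → eax=5-1=4
cmp eax, 2  (cmp 4,2)
jg body: taken
xor ecx, 5 → ecx=0^5=5
xor ecx, 18 → ecx=5^18=23
After step 24: ecx = 23.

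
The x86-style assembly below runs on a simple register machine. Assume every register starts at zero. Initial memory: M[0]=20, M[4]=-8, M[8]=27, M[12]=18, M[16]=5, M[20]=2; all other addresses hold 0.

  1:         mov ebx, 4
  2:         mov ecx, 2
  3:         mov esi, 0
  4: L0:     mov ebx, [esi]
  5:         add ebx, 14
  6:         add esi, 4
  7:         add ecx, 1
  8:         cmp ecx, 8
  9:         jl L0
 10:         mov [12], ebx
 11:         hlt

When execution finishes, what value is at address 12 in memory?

ebx=4
ecx=2
esi=0
ebx=M[0]=20
ebx=20+14=34
esi=0+4=4
ecx=2+1=3
cmp ecx, 8  (cmp 3,8)
jl L0: taken
ebx=M[4]=-8
ebx=(-8)+14=6
esi=4+4=8
ecx=3+1=4
cmp ecx, 8  (cmp 4,8)
jl L0: taken
ebx=M[8]=27
ebx=27+14=41
esi=8+4=12
ecx=4+1=5
cmp ecx, 8  (cmp 5,8)
jl L0: taken
ebx=M[12]=18
ebx=18+14=32
esi=12+4=16
ecx=5+1=6
cmp ecx, 8  (cmp 6,8)
jl L0: taken
ebx=M[16]=5
ebx=5+14=19
esi=16+4=20
ecx=6+1=7
cmp ecx, 8  (cmp 7,8)
jl L0: taken
ebx=M[20]=2
ebx=2+14=16
esi=20+4=24
ecx=7+1=8
cmp ecx, 8  (cmp 8,8)
jl L0: not taken
mov [12], ebx → M[12]=16
halt.

16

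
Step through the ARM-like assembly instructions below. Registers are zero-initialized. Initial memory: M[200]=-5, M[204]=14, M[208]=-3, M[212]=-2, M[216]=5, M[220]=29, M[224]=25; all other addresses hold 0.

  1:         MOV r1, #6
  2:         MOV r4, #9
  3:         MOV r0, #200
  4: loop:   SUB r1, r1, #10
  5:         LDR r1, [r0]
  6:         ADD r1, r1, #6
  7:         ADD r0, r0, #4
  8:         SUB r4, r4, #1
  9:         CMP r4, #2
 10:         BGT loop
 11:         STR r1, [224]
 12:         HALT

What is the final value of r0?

r1=6
r4=9
r0=200
r1=6-10=-4
r1=M[200]=-5
r1=(-5)+6=1
r0=200+4=204
r4=9-1=8
CMP r4, #2  (cmp 8,2)
BGT loop: taken
r1=1-10=-9
r1=M[204]=14
r1=14+6=20
r0=204+4=208
r4=8-1=7
CMP r4, #2  (cmp 7,2)
BGT loop: taken
r1=20-10=10
r1=M[208]=-3
r1=(-3)+6=3
r0=208+4=212
r4=7-1=6
CMP r4, #2  (cmp 6,2)
BGT loop: taken
r1=3-10=-7
r1=M[212]=-2
r1=(-2)+6=4
r0=212+4=216
r4=6-1=5
CMP r4, #2  (cmp 5,2)
BGT loop: taken
r1=4-10=-6
r1=M[216]=5
r1=5+6=11
r0=216+4=220
r4=5-1=4
CMP r4, #2  (cmp 4,2)
BGT loop: taken
r1=11-10=1
r1=M[220]=29
r1=29+6=35
r0=220+4=224
r4=4-1=3
CMP r4, #2  (cmp 3,2)
BGT loop: taken
r1=35-10=25
r1=M[224]=25
r1=25+6=31
r0=224+4=228
r4=3-1=2
CMP r4, #2  (cmp 2,2)
BGT loop: not taken
STR r1, [224] → M[224]=31
halt.

228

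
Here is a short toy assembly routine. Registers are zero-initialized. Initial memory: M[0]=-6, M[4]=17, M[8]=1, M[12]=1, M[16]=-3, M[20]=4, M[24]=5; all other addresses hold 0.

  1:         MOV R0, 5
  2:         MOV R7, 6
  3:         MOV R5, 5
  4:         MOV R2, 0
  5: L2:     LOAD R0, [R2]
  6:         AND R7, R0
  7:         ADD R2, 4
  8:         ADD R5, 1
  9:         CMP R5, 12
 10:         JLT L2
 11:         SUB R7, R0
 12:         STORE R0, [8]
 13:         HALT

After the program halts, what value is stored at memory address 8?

5

R0=5
R7=6
R5=5
R2=0
R0=M[0]=-6
R7=6&(-6)=2
R2=0+4=4
R5=5+1=6
CMP R5, 12  (cmp 6,12)
JLT L2: taken
R0=M[4]=17
R7=2&17=0
R2=4+4=8
R5=6+1=7
CMP R5, 12  (cmp 7,12)
JLT L2: taken
R0=M[8]=1
R7=0&1=0
R2=8+4=12
R5=7+1=8
CMP R5, 12  (cmp 8,12)
JLT L2: taken
R0=M[12]=1
R7=0&1=0
R2=12+4=16
R5=8+1=9
CMP R5, 12  (cmp 9,12)
JLT L2: taken
R0=M[16]=-3
R7=0&(-3)=0
R2=16+4=20
R5=9+1=10
CMP R5, 12  (cmp 10,12)
JLT L2: taken
R0=M[20]=4
R7=0&4=0
R2=20+4=24
R5=10+1=11
CMP R5, 12  (cmp 11,12)
JLT L2: taken
R0=M[24]=5
R7=0&5=0
R2=24+4=28
R5=11+1=12
CMP R5, 12  (cmp 12,12)
JLT L2: not taken
R7=0-5=-5
STORE R0, [8] → M[8]=5
halt.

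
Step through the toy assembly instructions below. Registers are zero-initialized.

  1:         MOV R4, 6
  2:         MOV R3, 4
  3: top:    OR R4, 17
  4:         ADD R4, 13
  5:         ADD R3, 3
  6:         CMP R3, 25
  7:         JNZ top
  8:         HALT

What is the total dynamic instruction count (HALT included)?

after MOV R4, 6: R4=6
after MOV R3, 4: R3=4
after OR R4, 17: R4=6|17=23
after ADD R4, 13: R4=23+13=36
after ADD R3, 3: R3=4+3=7
CMP R3, 25  (cmp 7,25)
JNZ top: taken
after OR R4, 17: R4=36|17=53
after ADD R4, 13: R4=53+13=66
after ADD R3, 3: R3=7+3=10
CMP R3, 25  (cmp 10,25)
JNZ top: taken
after OR R4, 17: R4=66|17=83
after ADD R4, 13: R4=83+13=96
after ADD R3, 3: R3=10+3=13
CMP R3, 25  (cmp 13,25)
JNZ top: taken
after OR R4, 17: R4=96|17=113
after ADD R4, 13: R4=113+13=126
after ADD R3, 3: R3=13+3=16
CMP R3, 25  (cmp 16,25)
JNZ top: taken
after OR R4, 17: R4=126|17=127
after ADD R4, 13: R4=127+13=140
after ADD R3, 3: R3=16+3=19
CMP R3, 25  (cmp 19,25)
JNZ top: taken
after OR R4, 17: R4=140|17=157
after ADD R4, 13: R4=157+13=170
after ADD R3, 3: R3=19+3=22
CMP R3, 25  (cmp 22,25)
JNZ top: taken
after OR R4, 17: R4=170|17=187
after ADD R4, 13: R4=187+13=200
after ADD R3, 3: R3=22+3=25
CMP R3, 25  (cmp 25,25)
JNZ top: not taken
halt.
Total executed instructions: 38.

38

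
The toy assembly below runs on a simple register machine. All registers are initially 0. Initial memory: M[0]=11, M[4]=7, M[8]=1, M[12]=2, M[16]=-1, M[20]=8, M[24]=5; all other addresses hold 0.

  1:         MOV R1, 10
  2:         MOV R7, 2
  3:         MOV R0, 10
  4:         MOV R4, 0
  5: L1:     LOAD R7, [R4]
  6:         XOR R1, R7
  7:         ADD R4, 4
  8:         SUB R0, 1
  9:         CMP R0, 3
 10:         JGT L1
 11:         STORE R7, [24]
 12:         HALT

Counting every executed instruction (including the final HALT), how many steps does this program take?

after MOV R1, 10: R1=10
after MOV R7, 2: R7=2
after MOV R0, 10: R0=10
after MOV R4, 0: R4=0
after LOAD R7, [R4]: R7=M[0]=11
after XOR R1, R7: R1=10^11=1
after ADD R4, 4: R4=0+4=4
after SUB R0, 1: R0=10-1=9
CMP R0, 3  (cmp 9,3)
JGT L1: taken
after LOAD R7, [R4]: R7=M[4]=7
after XOR R1, R7: R1=1^7=6
after ADD R4, 4: R4=4+4=8
after SUB R0, 1: R0=9-1=8
CMP R0, 3  (cmp 8,3)
JGT L1: taken
after LOAD R7, [R4]: R7=M[8]=1
after XOR R1, R7: R1=6^1=7
after ADD R4, 4: R4=8+4=12
after SUB R0, 1: R0=8-1=7
CMP R0, 3  (cmp 7,3)
JGT L1: taken
after LOAD R7, [R4]: R7=M[12]=2
after XOR R1, R7: R1=7^2=5
after ADD R4, 4: R4=12+4=16
after SUB R0, 1: R0=7-1=6
CMP R0, 3  (cmp 6,3)
JGT L1: taken
after LOAD R7, [R4]: R7=M[16]=-1
after XOR R1, R7: R1=5^(-1)=-6
after ADD R4, 4: R4=16+4=20
after SUB R0, 1: R0=6-1=5
CMP R0, 3  (cmp 5,3)
JGT L1: taken
after LOAD R7, [R4]: R7=M[20]=8
after XOR R1, R7: R1=(-6)^8=-14
after ADD R4, 4: R4=20+4=24
after SUB R0, 1: R0=5-1=4
CMP R0, 3  (cmp 4,3)
JGT L1: taken
after LOAD R7, [R4]: R7=M[24]=5
after XOR R1, R7: R1=(-14)^5=-9
after ADD R4, 4: R4=24+4=28
after SUB R0, 1: R0=4-1=3
CMP R0, 3  (cmp 3,3)
JGT L1: not taken
STORE R7, [24] → M[24]=5
halt.
Total executed instructions: 48.

48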